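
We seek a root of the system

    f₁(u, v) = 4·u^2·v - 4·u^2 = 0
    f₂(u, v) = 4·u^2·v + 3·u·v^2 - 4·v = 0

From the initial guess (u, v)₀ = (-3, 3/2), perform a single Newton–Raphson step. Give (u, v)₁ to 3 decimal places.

(-2.085, 1.305)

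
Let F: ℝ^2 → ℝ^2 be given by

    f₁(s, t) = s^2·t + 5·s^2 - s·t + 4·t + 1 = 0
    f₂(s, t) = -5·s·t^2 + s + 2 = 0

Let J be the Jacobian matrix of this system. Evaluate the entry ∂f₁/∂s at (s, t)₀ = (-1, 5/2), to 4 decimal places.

-17.5000

∂f₁/∂s = 2·s·t + 10·s - t.
At (-1, 5/2) this is -17.5000.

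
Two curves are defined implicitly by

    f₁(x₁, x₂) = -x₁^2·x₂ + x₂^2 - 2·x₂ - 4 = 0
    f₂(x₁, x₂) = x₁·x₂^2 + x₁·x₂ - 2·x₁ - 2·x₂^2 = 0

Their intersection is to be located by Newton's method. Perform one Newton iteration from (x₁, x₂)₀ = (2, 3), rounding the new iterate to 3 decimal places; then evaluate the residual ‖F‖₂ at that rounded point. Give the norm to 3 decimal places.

62.280

At (2, 3): F = (-13.000, 2.000).
Jacobian J = [[-2·x₁·x₂, -x₁^2 + 2·x₂ - 2], [x₂^2 + x₂ - 2, 2·x₁·x₂ + x₁ - 4·x₂]].
At the point, J = [[-12.000, 0.000], [10.000, 2.000]] (det J = -24.000).
Solving J·Δ = −F gives Δ = (-1.083, 4.417).
Then the next iterate is (x₁, x₂)₁ = (0.917, 7.417).
Re-evaluating at (0.917, 7.417): F = (29.94102, -54.61049), so ‖F‖₂ = 62.280.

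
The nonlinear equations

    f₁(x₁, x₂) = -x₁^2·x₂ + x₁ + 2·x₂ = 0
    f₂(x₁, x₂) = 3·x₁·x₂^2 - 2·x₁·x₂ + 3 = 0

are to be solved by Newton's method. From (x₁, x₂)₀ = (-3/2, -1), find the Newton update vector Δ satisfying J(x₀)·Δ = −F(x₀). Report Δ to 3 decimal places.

(-0.709, 0.670)

At (-3/2, -1): F = (-1.250, -4.500).
Jacobian J = [[-2·x₁·x₂ + 1, -x₁^2 + 2], [3·x₂^2 - 2·x₂, 6·x₁·x₂ - 2·x₁]].
At the point, J = [[-2.000, -0.250], [5.000, 12.000]] (det J = -22.750).
Solving J·Δ = −F gives Δ = (-0.709, 0.670).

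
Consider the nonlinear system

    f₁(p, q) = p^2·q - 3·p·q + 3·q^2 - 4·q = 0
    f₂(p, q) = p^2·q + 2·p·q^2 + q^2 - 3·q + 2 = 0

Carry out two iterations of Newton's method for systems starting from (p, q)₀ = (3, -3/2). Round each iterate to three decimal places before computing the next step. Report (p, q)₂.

At (3, -3/2): F = (12.750, 8.750).
Jacobian J = [[2·p·q - 3·q, p^2 - 3·p + 6·q - 4], [2·p·q + 2·q^2, p^2 + 4·p·q + 2·q - 3]].
At the point, J = [[-4.500, -13.000], [-4.500, -15.000]] (det J = 9.000).
Solving J·Δ = −F gives Δ = (8.611, -2.000).
Then the next iterate is (p, q)₁ = (11.611, -3.500).
Round to (11.611, -3.500) and repeat: F = (-299.18812, -162.63412), J = [[-70.777, 74.98232], [-56.777, -37.73868]].
Δ = (-3.390, 0.790), so (p, q)₂ = (8.221, -2.710).

(8.221, -2.710)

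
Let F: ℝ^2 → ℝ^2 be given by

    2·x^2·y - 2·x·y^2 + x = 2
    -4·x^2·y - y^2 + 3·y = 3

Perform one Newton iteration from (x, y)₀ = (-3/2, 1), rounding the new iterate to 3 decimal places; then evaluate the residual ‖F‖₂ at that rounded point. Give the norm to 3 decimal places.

1.911

At (-3/2, 1): F = (4.000, -10.000).
Jacobian J = [[4·x·y - 2·y^2 + 1, 2·x^2 - 4·x·y], [-8·x·y, -4·x^2 - 2·y + 3]].
At the point, J = [[-7.000, 10.500], [12.000, -8.000]] (det J = -70.000).
Solving J·Δ = −F gives Δ = (1.043, 0.314).
Then the next iterate is (x, y)₁ = (-0.457, 1.314).
Re-evaluating at (-0.457, 1.314): F = (-0.33004, -1.88231), so ‖F‖₂ = 1.911.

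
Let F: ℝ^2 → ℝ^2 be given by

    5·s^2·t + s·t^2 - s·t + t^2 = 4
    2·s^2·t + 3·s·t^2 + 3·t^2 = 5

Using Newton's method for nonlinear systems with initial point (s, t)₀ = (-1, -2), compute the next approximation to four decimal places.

(-0.6765, -0.7353)

At (-1, -2): F = (-16.0000, -9.0000).
Jacobian J = [[10·s·t + t^2 - t, 5·s^2 + 2·s·t - s + 2·t], [4·s·t + 3·t^2, 2·s^2 + 6·s·t + 6·t]].
At the point, J = [[26.0000, 6.0000], [20.0000, 2.0000]] (det J = -68.0000).
Solving J·Δ = −F gives Δ = (0.3235, 1.2647).
Then the next iterate is (s, t)₁ = (-0.6765, -0.7353).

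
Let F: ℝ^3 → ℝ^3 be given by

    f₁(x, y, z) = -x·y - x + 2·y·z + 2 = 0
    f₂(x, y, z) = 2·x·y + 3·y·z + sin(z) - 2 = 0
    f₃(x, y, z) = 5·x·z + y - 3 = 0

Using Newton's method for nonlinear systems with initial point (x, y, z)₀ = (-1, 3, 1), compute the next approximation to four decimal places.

At (-1, 3, 1): F = (12.0000, 1.841471, -5.0000).
Jacobian J = [[-y - 1, -x + 2·z, 2·y], [2·y, 2·x + 3·z, 3·y + cos(z)], [5·z, 1, 5·x]].
At the point, J = [[-4.0000, 3.0000, 6.0000], [6.0000, 1.0000, 9.540302], [5.0000, 1.0000, -5.0000]] (det J = 297.265744).
Solving J·Δ = −F gives Δ = (0.8374, -1.8273, -0.5281).
Then the next iterate is (x, y, z)₁ = (-0.1626, 1.1727, 0.4719).

(-0.1626, 1.1727, 0.4719)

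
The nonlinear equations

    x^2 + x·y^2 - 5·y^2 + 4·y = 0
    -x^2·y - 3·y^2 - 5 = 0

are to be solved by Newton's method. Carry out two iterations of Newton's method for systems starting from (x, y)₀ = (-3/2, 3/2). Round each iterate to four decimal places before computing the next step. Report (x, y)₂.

(-1.4870, 0.0484)

At (-3/2, 3/2): F = (-6.3750, -15.1250).
Jacobian J = [[2·x + y^2, 2·x·y - 10·y + 4], [-2·x·y, -x^2 - 6·y]].
At the point, J = [[-0.7500, -15.5000], [4.5000, -11.2500]] (det J = 78.1875).
Solving J·Δ = −F gives Δ = (2.0811, -0.5120).
Then the next iterate is (x, y)₁ = (0.5811, 0.9880).
Round to (0.5811, 0.9880) and repeat: F = (-0.023806, -8.262057), J = [[2.138344, -4.731746], [-1.148254, -6.265677]].
Δ = (-2.0681, -0.9396), so (x, y)₂ = (-1.4870, 0.0484).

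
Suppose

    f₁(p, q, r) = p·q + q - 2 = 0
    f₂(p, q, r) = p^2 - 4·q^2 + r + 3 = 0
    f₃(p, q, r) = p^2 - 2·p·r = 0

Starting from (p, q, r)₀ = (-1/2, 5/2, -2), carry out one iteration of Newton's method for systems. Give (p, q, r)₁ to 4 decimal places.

(0.0417, 1.2917, -1.8750)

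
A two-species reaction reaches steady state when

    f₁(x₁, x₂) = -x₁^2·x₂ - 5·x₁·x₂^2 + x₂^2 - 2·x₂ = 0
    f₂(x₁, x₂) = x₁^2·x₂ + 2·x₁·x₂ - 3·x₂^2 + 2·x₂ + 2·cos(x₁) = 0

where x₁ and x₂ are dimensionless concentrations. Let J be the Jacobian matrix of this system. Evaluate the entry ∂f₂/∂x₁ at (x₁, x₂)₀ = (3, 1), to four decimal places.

∂f₂/∂x₁ = 2·x₁·x₂ + 2·x₂ - 2·sin(x₁).
At (3, 1) this is 7.7178.

7.7178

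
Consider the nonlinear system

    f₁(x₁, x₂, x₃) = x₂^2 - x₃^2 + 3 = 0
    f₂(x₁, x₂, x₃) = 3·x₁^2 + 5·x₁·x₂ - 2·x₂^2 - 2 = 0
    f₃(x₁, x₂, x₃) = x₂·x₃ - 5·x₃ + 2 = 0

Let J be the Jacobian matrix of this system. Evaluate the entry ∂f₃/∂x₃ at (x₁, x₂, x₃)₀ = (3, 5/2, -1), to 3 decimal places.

-2.500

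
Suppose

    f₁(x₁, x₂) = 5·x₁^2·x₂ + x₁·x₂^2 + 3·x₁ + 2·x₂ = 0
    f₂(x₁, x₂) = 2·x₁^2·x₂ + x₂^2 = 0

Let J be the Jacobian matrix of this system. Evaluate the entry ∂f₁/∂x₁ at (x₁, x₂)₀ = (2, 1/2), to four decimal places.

∂f₁/∂x₁ = 10·x₁·x₂ + x₂^2 + 3.
At (2, 1/2) this is 13.2500.

13.2500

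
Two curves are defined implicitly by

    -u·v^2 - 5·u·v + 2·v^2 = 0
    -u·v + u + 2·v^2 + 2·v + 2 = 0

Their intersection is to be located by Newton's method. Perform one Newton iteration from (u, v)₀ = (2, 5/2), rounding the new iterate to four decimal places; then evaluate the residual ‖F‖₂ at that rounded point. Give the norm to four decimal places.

7.8749

At (2, 5/2): F = (-25.0000, 16.5000).
Jacobian J = [[-v^2 - 5·v, -2·u·v - 5·u + 4·v], [-v + 1, -u + 4·v + 2]].
At the point, J = [[-18.7500, -10.0000], [-1.5000, 10.0000]] (det J = -202.5000).
Solving J·Δ = −F gives Δ = (-0.4198, -1.7130).
Then the next iterate is (u, v)₁ = (1.5802, 0.7870).
Re-evaluating at (1.5802, 0.7870): F = (-5.958076, 5.149321), so ‖F‖₂ = 7.8749.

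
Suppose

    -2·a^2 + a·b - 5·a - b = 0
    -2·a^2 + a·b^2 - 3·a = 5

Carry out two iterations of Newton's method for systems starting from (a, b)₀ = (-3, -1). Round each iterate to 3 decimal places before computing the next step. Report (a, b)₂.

At (-3, -1): F = (1.000, -17.000).
Jacobian J = [[-4·a + b - 5, a - 1], [-4·a + b^2 - 3, 2·a·b]].
At the point, J = [[6.000, -4.000], [10.000, 6.000]] (det J = 76.000).
Solving J·Δ = −F gives Δ = (0.816, 1.474).
Then the next iterate is (a, b)₁ = (-2.184, 0.474).
Round to (-2.184, 0.474) and repeat: F = (-0.12893, -8.47840), J = [[4.210, -3.184], [5.96068, -2.07043]].
Δ = (2.605, 3.403), so (a, b)₂ = (0.421, 3.877).

(0.421, 3.877)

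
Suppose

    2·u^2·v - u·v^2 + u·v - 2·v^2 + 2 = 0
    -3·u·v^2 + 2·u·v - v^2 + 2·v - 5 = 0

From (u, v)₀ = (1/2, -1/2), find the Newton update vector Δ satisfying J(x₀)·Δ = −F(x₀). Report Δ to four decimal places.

(8.5000, 4.0000)

At (1/2, -1/2): F = (0.8750, -7.1250).
Jacobian J = [[4·u·v - v^2 + v, 2·u^2 - 2·u·v + u - 4·v], [-3·v^2 + 2·v, -6·u·v + 2·u - 2·v + 2]].
At the point, J = [[-1.7500, 3.5000], [-1.7500, 5.5000]] (det J = -3.5000).
Solving J·Δ = −F gives Δ = (8.5000, 4.0000).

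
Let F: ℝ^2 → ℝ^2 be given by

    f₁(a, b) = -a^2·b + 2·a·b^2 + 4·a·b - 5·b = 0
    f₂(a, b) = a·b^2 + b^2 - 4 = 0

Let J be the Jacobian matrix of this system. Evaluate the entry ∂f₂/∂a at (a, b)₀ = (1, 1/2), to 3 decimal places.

0.250

∂f₂/∂a = b^2.
At (1, 1/2) this is 0.250.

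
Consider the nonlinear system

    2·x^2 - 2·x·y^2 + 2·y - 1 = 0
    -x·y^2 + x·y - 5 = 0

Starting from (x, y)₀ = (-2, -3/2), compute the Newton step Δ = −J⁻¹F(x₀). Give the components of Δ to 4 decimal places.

At (-2, -3/2): F = (13.0000, 2.5000).
Jacobian J = [[4·x - 2·y^2, -4·x·y + 2], [-y^2 + y, -2·x·y + x]].
At the point, J = [[-12.5000, -10.0000], [-3.7500, -8.0000]] (det J = 62.5000).
Solving J·Δ = −F gives Δ = (1.2640, -0.2800).

(1.2640, -0.2800)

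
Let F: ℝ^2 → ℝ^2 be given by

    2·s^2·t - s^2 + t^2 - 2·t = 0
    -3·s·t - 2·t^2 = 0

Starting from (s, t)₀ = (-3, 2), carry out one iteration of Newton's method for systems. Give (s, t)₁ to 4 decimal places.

(-1.3039, 2.1765)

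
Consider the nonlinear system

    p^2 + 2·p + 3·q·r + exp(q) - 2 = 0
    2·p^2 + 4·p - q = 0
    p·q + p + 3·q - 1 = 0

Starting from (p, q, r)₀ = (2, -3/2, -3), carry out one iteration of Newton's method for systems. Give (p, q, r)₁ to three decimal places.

At (2, -3/2, -3): F = (19.72313, 17.500, -6.500).
Jacobian J = [[2·p + 2, 3·r + exp(q), 3·q], [4·p + 4, -1, 0], [q + 1, p + 3, 0]].
At the point, J = [[6.000, -8.77687, -4.500], [12.000, -1.000, 0.000], [-0.500, 5.000, 0.000]] (det J = -267.750).
Solving J·Δ = −F gives Δ = (-1.361, 1.164, 0.298).
Then the next iterate is (p, q, r)₁ = (0.639, -0.336, -2.702).

(0.639, -0.336, -2.702)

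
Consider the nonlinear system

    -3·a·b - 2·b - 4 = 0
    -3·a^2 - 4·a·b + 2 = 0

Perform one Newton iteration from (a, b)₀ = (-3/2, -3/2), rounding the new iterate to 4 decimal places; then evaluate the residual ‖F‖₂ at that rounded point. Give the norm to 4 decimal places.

26.8080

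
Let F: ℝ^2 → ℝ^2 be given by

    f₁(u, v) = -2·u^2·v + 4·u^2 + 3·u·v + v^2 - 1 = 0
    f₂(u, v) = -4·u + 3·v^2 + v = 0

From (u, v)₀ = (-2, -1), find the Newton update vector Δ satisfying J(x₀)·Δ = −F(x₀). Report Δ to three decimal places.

At (-2, -1): F = (30.000, 10.000).
Jacobian J = [[-4·u·v + 8·u + 3·v, -2·u^2 + 3·u + 2·v], [-4, 6·v + 1]].
At the point, J = [[-27.000, -16.000], [-4.000, -5.000]] (det J = 71.000).
Solving J·Δ = −F gives Δ = (-0.141, 2.113).

(-0.141, 2.113)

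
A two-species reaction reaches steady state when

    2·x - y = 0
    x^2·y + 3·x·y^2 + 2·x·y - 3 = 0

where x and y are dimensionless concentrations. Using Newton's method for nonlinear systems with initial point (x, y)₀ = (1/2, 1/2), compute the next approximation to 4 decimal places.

(0.5806, 1.1613)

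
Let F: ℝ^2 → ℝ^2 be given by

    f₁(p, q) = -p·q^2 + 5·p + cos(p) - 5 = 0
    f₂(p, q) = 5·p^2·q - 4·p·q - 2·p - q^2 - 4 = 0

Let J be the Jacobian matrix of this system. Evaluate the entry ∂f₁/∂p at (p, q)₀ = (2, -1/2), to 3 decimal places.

3.841

∂f₁/∂p = -q^2 - sin(p) + 5.
At (2, -1/2) this is 3.841.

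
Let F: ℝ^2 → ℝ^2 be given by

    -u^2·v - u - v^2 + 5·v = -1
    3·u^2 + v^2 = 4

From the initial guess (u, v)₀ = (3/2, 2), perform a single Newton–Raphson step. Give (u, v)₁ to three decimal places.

(2.243, -1.358)

At (3/2, 2): F = (1.000, 6.750).
Jacobian J = [[-2·u·v - 1, -u^2 - 2·v + 5], [6·u, 2·v]].
At the point, J = [[-7.000, -1.250], [9.000, 4.000]] (det J = -16.750).
Solving J·Δ = −F gives Δ = (0.743, -3.358).
Then the next iterate is (u, v)₁ = (2.243, -1.358).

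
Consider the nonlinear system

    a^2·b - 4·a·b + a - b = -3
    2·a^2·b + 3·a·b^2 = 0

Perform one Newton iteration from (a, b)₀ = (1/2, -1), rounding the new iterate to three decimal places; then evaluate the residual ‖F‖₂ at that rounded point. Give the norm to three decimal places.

12.283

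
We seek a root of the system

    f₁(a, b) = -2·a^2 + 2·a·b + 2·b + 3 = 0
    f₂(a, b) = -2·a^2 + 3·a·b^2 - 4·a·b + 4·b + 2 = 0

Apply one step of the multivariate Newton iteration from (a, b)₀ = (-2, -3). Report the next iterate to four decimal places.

(-1.2421, -1.7421)

At (-2, -3): F = (1.0000, -96.0000).
Jacobian J = [[-4·a + 2·b, 2·a + 2], [-4·a + 3·b^2 - 4·b, 6·a·b - 4·a + 4]].
At the point, J = [[2.0000, -2.0000], [47.0000, 48.0000]] (det J = 190.0000).
Solving J·Δ = −F gives Δ = (0.7579, 1.2579).
Then the next iterate is (a, b)₁ = (-1.2421, -1.7421).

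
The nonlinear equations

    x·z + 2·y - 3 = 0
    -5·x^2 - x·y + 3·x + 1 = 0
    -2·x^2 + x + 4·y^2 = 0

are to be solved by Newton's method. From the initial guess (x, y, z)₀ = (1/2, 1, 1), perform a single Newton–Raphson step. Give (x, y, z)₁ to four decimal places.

At (1/2, 1, 1): F = (-0.5000, 0.7500, 4.0000).
Jacobian J = [[z, 2, x], [-10·x - y + 3, -x, 0], [-4·x + 1, 8·y, 0]].
At the point, J = [[1.0000, 2.0000, 0.5000], [-3.0000, -0.5000, 0.0000], [-1.0000, 8.0000, 0.0000]] (det J = -12.2500).
Solving J·Δ = −F gives Δ = (0.3265, -0.4592, 2.1837).
Then the next iterate is (x, y, z)₁ = (0.8265, 0.5408, 3.1837).

(0.8265, 0.5408, 3.1837)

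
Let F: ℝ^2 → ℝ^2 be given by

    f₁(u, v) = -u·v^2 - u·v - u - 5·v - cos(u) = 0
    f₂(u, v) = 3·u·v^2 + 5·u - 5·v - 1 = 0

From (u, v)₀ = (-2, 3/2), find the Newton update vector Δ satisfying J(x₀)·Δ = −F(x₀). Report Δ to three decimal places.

At (-2, 3/2): F = (2.41615, -32.000).
Jacobian J = [[-v^2 - v + sin(u) - 1, -2·u·v - u - 5], [3·v^2 + 5, 6·u·v - 5]].
At the point, J = [[-5.65930, 3.000], [11.750, -23.000]] (det J = 94.91384).
Solving J·Δ = −F gives Δ = (-0.426, -1.609).

(-0.426, -1.609)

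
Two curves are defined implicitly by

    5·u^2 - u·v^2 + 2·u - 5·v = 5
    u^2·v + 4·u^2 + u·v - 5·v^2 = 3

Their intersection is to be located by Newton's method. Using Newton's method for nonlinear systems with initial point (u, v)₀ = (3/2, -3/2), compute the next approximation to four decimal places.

At (3/2, -3/2): F = (13.3750, -10.8750).
Jacobian J = [[10·u - v^2 + 2, -2·u·v - 5], [2·u·v + 8·u + v, u^2 + u - 10·v]].
At the point, J = [[14.7500, -0.5000], [6.0000, 18.7500]] (det J = 279.5625).
Solving J·Δ = −F gives Δ = (-0.8776, 0.8608).
Then the next iterate is (u, v)₁ = (0.6224, -0.6392).

(0.6224, -0.6392)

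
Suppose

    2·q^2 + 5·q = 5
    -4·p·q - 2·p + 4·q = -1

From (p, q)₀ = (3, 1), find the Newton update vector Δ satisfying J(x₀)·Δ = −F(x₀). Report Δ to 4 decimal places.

(-1.8704, -0.2222)

At (3, 1): F = (2.0000, -13.0000).
Jacobian J = [[0, 4·q + 5], [-4·q - 2, -4·p + 4]].
At the point, J = [[0.0000, 9.0000], [-6.0000, -8.0000]] (det J = 54.0000).
Solving J·Δ = −F gives Δ = (-1.8704, -0.2222).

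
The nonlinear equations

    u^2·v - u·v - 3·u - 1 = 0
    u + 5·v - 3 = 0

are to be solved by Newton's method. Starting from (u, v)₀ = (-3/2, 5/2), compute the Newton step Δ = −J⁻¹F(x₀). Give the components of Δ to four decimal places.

At (-3/2, 5/2): F = (12.8750, 8.0000).
Jacobian J = [[2·u·v - v - 3, u^2 - u], [1, 5]].
At the point, J = [[-13.0000, 3.7500], [1.0000, 5.0000]] (det J = -68.7500).
Solving J·Δ = −F gives Δ = (0.5000, -1.7000).

(0.5000, -1.7000)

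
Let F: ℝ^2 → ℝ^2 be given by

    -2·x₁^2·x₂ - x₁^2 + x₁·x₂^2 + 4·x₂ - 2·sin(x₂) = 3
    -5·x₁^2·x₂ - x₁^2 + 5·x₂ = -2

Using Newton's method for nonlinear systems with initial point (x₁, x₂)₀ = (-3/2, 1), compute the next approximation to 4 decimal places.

(-2.8061, -3.8014)

At (-3/2, 1): F = (-8.932942, -6.5000).
Jacobian J = [[-4·x₁·x₂ - 2·x₁ + x₂^2, -2·x₁^2 + 2·x₁·x₂ - 2·cos(x₂) + 4], [-10·x₁·x₂ - 2·x₁, -5·x₁^2 + 5]].
At the point, J = [[10.0000, -4.580605], [18.0000, -6.2500]] (det J = 19.950883).
Solving J·Δ = −F gives Δ = (-1.3061, -4.8014).
Then the next iterate is (x₁, x₂)₁ = (-2.8061, -3.8014).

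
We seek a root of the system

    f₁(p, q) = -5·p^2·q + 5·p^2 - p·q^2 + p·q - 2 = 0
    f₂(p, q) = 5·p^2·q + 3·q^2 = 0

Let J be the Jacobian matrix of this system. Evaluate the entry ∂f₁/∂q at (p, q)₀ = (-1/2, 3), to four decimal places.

∂f₁/∂q = -5·p^2 - 2·p·q + p.
At (-1/2, 3) this is 1.2500.

1.2500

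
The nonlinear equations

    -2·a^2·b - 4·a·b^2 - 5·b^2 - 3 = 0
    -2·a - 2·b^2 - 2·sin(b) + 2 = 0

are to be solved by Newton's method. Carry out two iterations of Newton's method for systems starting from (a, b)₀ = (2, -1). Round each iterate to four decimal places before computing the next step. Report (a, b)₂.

(1.2654, 0.2198)

At (2, -1): F = (-8.0000, -2.317058).
Jacobian J = [[-4·a·b - 4·b^2, -2·a^2 - 8·a·b - 10·b], [-2, -4·b - 2·cos(b)]].
At the point, J = [[4.0000, 18.0000], [-2.0000, 2.919395]] (det J = 47.677582).
Solving J·Δ = −F gives Δ = (-0.3849, 0.5300).
Then the next iterate is (a, b)₁ = (1.6151, -0.4700).
Round to (1.6151, -0.4700) and repeat: F = (-3.079567, -0.766227), J = [[2.152788, 5.555680], [-2.0000, 0.096863]].
Δ = (-0.3497, 0.6898), so (a, b)₂ = (1.2654, 0.2198).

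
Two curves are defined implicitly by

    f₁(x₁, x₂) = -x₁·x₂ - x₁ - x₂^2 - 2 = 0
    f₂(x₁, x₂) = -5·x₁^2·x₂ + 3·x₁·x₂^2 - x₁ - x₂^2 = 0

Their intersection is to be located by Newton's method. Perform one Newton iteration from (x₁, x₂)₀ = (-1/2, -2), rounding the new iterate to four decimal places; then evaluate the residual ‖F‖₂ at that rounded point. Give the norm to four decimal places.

At (-1/2, -2): F = (-6.5000, -7.0000).
Jacobian J = [[-x₂ - 1, -x₁ - 2·x₂], [-10·x₁·x₂ + 3·x₂^2 - 1, -5·x₁^2 + 6·x₁·x₂ - 2·x₂]].
At the point, J = [[1.0000, 4.5000], [1.0000, 8.7500]] (det J = 4.2500).
Solving J·Δ = −F gives Δ = (5.9706, 0.1176).
Then the next iterate is (x₁, x₂)₁ = (5.4706, -1.8824).
Re-evaluating at (5.4706, -1.8824): F = (-0.716172, 330.817325), so ‖F‖₂ = 330.8181.

330.8181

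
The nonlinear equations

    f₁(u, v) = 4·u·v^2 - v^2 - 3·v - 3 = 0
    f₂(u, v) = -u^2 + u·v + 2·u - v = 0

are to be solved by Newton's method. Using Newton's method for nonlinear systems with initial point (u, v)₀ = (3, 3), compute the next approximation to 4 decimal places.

At (3, 3): F = (87.0000, 3.0000).
Jacobian J = [[4·v^2, 8·u·v - 2·v - 3], [-2·u + v + 2, u - 1]].
At the point, J = [[36.0000, 63.0000], [-1.0000, 2.0000]] (det J = 135.0000).
Solving J·Δ = −F gives Δ = (0.1111, -1.4444).
Then the next iterate is (u, v)₁ = (3.1111, 1.5556).

(3.1111, 1.5556)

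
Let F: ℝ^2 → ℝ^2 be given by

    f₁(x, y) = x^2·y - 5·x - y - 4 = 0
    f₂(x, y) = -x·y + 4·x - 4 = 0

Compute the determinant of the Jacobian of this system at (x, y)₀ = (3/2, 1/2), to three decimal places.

0.875

J = [[2·x·y - 5, x^2 - 1], [-y + 4, -x]].
At the point, J = [[-3.500, 1.250], [3.500, -1.500]].
det J = 0.875.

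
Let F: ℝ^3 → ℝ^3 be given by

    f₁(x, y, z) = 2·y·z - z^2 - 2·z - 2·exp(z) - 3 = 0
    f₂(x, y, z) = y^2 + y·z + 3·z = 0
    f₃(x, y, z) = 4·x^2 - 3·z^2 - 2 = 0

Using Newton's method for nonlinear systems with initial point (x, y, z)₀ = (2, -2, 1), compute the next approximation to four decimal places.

At (2, -2, 1): F = (-15.436564, 5.0000, 11.0000).
Jacobian J = [[0, 2·z, 2·y - 2·z - 2·exp(z) - 2], [0, 2·y + z, y + 3], [8·x, 0, -6·z]].
At the point, J = [[0.0000, 2.0000, -13.436564], [0.0000, -3.0000, 1.0000], [16.0000, 0.0000, -6.0000]] (det J = -612.955056).
Solving J·Δ = −F gives Δ = (-1.0429, 1.3507, -0.9478).
Then the next iterate is (x, y, z)₁ = (0.9571, -0.6493, 0.0522).

(0.9571, -0.6493, 0.0522)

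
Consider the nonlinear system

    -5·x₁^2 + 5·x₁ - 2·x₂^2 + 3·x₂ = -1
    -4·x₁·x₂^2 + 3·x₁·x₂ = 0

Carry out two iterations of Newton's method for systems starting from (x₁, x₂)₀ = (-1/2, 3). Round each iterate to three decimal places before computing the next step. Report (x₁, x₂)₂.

At (-1/2, 3): F = (-11.750, 13.500).
Jacobian J = [[-10·x₁ + 5, -4·x₂ + 3], [-4·x₂^2 + 3·x₂, -8·x₁·x₂ + 3·x₁]].
At the point, J = [[10.000, -9.000], [-27.000, 10.500]] (det J = -138.000).
Solving J·Δ = −F gives Δ = (-0.014, -1.321).
Then the next iterate is (x₁, x₂)₁ = (-0.514, 1.679).
Round to (-0.514, 1.679) and repeat: F = (-3.49206, 3.20693), J = [[10.140, -3.716], [-6.23916, 5.36205]].
Δ = (0.218, -0.344), so (x₁, x₂)₂ = (-0.296, 1.335).

(-0.296, 1.335)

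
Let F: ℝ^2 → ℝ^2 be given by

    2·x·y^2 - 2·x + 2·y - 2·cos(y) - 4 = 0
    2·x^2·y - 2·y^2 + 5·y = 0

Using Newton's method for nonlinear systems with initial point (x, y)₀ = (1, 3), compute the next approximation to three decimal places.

At (1, 3): F = (19.97998, 3.000).
Jacobian J = [[2·y^2 - 2, 4·x·y + 2·sin(y) + 2], [4·x·y, 2·x^2 - 4·y + 5]].
At the point, J = [[16.000, 14.28224], [12.000, -5.000]] (det J = -251.38688).
Solving J·Δ = −F gives Δ = (-0.568, -0.763).
Then the next iterate is (x, y)₁ = (0.432, 2.237).

(0.432, 2.237)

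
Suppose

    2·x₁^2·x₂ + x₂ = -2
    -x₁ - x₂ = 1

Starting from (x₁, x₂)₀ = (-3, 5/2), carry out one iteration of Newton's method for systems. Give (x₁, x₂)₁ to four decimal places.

At (-3, 5/2): F = (49.5000, -0.5000).
Jacobian J = [[4·x₁·x₂, 2·x₁^2 + 1], [-1, -1]].
At the point, J = [[-30.0000, 19.0000], [-1.0000, -1.0000]] (det J = 49.0000).
Solving J·Δ = −F gives Δ = (0.8163, -1.3163).
Then the next iterate is (x₁, x₂)₁ = (-2.1837, 1.1837).

(-2.1837, 1.1837)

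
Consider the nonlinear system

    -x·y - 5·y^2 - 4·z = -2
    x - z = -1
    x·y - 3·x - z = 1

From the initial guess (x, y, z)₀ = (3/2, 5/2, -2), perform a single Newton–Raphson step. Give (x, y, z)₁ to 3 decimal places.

(-2.078, 1.755, -1.078)

At (3/2, 5/2, -2): F = (-25.000, 4.500, 0.250).
Jacobian J = [[-y, -x - 10·y, -4], [1, 0, -1], [y - 3, x, -1]].
At the point, J = [[-2.500, -26.500, -4.000], [1.000, 0.000, -1.000], [-0.500, 1.500, -1.000]] (det J = -49.500).
Solving J·Δ = −F gives Δ = (-3.578, -0.745, 0.922).
Then the next iterate is (x, y, z)₁ = (-2.078, 1.755, -1.078).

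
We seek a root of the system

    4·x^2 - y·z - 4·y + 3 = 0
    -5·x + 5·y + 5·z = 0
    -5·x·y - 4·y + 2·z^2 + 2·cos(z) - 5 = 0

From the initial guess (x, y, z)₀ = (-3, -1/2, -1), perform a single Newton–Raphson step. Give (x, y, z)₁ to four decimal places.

(-1.3492, -0.2265, -1.1227)

At (-3, -1/2, -1): F = (40.5000, 7.5000, -7.419395).
Jacobian J = [[8·x, -z - 4, -y], [-5, 5, 5], [-5·y, -5·x - 4, 4·z - 2·sin(z)]].
At the point, J = [[-24.0000, -3.0000, 0.5000], [-5.0000, 5.0000, 5.0000], [2.5000, 11.0000, -2.317058]] (det J = 1561.552834).
Solving J·Δ = −F gives Δ = (1.6508, 0.2735, -0.1227).
Then the next iterate is (x, y, z)₁ = (-1.3492, -0.2265, -1.1227).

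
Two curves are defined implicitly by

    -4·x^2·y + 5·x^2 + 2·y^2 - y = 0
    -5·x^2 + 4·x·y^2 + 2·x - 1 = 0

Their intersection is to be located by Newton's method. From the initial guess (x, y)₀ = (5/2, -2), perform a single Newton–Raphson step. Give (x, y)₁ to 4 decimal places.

(1.3666, -1.4829)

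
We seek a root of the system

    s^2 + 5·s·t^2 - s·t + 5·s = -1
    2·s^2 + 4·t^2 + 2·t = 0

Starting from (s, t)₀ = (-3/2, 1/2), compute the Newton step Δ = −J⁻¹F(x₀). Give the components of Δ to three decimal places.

At (-3/2, 1/2): F = (-5.375, 6.500).
Jacobian J = [[2·s + 5·t^2 - t + 5, 10·s·t - s], [4·s, 8·t + 2]].
At the point, J = [[2.750, -6.000], [-6.000, 6.000]] (det J = -19.500).
Solving J·Δ = −F gives Δ = (0.346, -0.737).

(0.346, -0.737)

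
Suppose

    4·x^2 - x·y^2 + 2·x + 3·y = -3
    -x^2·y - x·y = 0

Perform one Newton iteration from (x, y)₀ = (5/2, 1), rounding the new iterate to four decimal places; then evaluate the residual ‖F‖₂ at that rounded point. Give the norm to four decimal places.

10.5185

At (5/2, 1): F = (33.5000, -8.7500).
Jacobian J = [[8·x - y^2 + 2, -2·x·y + 3], [-2·x·y - y, -x^2 - x]].
At the point, J = [[21.0000, -2.0000], [-6.0000, -8.7500]] (det J = -195.7500).
Solving J·Δ = −F gives Δ = (-1.5868, 0.0881).
Then the next iterate is (x, y)₁ = (0.9132, 1.0881).
Re-evaluating at (0.9132, 1.0881): F = (10.345243, -1.901057), so ‖F‖₂ = 10.5185.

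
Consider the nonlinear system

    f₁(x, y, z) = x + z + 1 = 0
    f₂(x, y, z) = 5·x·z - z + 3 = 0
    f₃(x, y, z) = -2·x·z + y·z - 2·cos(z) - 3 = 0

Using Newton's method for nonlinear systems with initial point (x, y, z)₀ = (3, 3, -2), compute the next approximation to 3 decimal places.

(0.792, -0.002, -1.792)

At (3, 3, -2): F = (2.000, -25.000, 3.83229).
Jacobian J = [[1, 0, 1], [5·z, 0, 5·x - 1], [-2·z, z, -2·x + y + 2·sin(z)]].
At the point, J = [[1.000, 0.000, 1.000], [-10.000, 0.000, 14.000], [4.000, -2.000, -4.81859]] (det J = 48.000).
Solving J·Δ = −F gives Δ = (-2.208, -3.002, 0.208).
Then the next iterate is (x, y, z)₁ = (0.792, -0.002, -1.792).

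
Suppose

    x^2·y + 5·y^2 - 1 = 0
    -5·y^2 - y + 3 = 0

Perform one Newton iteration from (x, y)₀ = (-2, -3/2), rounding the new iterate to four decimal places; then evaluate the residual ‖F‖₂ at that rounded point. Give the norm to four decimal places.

1.4072

At (-2, -3/2): F = (4.2500, -6.7500).
Jacobian J = [[2·x·y, x^2 + 10·y], [0, -10·y - 1]].
At the point, J = [[6.0000, -11.0000], [0.0000, 14.0000]] (det J = 84.0000).
Solving J·Δ = −F gives Δ = (0.1756, 0.4821).
Then the next iterate is (x, y)₁ = (-1.8244, -1.0179).
Re-evaluating at (-1.8244, -1.0179): F = (0.792588, -1.162702), so ‖F‖₂ = 1.4072.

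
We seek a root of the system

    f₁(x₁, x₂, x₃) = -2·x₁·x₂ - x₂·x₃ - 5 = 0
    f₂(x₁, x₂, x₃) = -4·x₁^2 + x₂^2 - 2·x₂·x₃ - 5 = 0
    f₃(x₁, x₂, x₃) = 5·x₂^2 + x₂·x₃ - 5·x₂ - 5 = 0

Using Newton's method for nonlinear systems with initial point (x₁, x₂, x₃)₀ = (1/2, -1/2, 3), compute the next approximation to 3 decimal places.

(0.962, -0.981, 4.231)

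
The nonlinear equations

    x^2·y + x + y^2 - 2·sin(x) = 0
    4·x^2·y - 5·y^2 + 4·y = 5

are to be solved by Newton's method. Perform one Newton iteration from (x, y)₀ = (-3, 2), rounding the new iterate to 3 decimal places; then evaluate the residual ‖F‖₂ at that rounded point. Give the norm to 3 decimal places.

15.876

At (-3, 2): F = (19.28224, 55.000).
Jacobian J = [[2·x·y - 2·cos(x) + 1, x^2 + 2·y], [8·x·y, 4·x^2 - 10·y + 4]].
At the point, J = [[-9.02002, 13.000], [-48.000, 20.000]] (det J = 443.59970).
Solving J·Δ = −F gives Δ = (0.742, -0.968).
Then the next iterate is (x, y)₁ = (-2.258, 1.032).
Re-evaluating at (-2.258, 1.032): F = (5.61479, 14.84975), so ‖F‖₂ = 15.876.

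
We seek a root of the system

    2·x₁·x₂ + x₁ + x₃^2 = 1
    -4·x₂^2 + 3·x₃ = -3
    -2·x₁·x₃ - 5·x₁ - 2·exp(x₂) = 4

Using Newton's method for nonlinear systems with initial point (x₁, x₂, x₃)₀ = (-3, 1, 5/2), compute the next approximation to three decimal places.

At (-3, 1, 5/2): F = (-3.750, 6.500, 20.56344).
Jacobian J = [[2·x₂ + 1, 2·x₁, 2·x₃], [0, -8·x₂, 3], [-2·x₃ - 5, -2·exp(x₂), -2·x₁]].
At the point, J = [[3.000, -6.000, 5.000], [0.000, -8.000, 3.000], [-10.000, -5.43656, 6.000]] (det J = -315.07093).
Solving J·Δ = −F gives Δ = (1.995, 1.173, 0.960).
Then the next iterate is (x₁, x₂, x₃)₁ = (-1.005, 2.173, 3.460).

(-1.005, 2.173, 3.460)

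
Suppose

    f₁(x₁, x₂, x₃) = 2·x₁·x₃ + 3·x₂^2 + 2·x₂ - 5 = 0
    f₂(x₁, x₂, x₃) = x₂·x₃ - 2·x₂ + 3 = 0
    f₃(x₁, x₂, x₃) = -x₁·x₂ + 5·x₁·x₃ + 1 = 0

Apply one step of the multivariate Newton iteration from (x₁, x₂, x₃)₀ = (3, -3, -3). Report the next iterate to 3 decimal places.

(6.319, -2.458, 2.097)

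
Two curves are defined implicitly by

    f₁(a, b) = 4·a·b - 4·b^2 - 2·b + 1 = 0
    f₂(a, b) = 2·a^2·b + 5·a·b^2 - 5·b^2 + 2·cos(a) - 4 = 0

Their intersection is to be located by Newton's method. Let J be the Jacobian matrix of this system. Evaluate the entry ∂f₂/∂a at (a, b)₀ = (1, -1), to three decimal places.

∂f₂/∂a = 4·a·b + 5·b^2 - 2·sin(a).
At (1, -1) this is -0.683.

-0.683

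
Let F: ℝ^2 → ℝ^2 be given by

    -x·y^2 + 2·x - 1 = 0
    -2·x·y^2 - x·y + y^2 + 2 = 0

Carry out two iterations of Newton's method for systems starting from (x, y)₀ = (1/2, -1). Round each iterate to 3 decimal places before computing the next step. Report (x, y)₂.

(4.864, -2.742)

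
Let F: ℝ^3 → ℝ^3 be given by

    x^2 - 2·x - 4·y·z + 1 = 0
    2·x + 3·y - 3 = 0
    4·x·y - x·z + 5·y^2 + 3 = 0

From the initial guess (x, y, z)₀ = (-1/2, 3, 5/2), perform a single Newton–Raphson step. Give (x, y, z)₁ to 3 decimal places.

At (-1/2, 3, 5/2): F = (-27.750, 5.000, 43.250).
Jacobian J = [[2·x - 2, -4·z, -4·y], [2, 3, 0], [4·y - z, 4·x + 10·y, -x]].
At the point, J = [[-3.000, -10.000, -12.000], [2.000, 3.000, 0.000], [9.500, 28.000, 0.500]] (det J = -324.500).
Solving J·Δ = −F gives Δ = (-0.430, -1.380, -1.055).
Then the next iterate is (x, y, z)₁ = (-0.930, 1.620, 1.445).

(-0.930, 1.620, 1.445)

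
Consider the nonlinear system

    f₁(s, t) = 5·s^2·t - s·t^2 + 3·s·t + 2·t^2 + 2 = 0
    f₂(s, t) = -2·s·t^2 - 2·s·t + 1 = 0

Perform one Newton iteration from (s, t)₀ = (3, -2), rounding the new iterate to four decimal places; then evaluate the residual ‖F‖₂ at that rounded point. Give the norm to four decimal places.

29.9198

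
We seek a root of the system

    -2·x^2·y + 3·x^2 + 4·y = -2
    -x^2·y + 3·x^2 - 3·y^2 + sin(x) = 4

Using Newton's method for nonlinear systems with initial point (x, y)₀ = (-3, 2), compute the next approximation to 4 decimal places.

At (-3, 2): F = (1.0000, -7.141120).
Jacobian J = [[-4·x·y + 6·x, -2·x^2 + 4], [-2·x·y + 6·x + cos(x), -x^2 - 6·y]].
At the point, J = [[6.0000, -14.0000], [-6.989992, -21.0000]] (det J = -223.859895).
Solving J·Δ = −F gives Δ = (-0.5404, -0.1602).
Then the next iterate is (x, y)₁ = (-3.5404, 1.8398).

(-3.5404, 1.8398)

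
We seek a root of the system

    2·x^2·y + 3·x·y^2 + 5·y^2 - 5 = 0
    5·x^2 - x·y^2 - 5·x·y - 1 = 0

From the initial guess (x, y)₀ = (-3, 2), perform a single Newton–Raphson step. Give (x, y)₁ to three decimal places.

(-2.013, 0.424)

At (-3, 2): F = (15.000, 86.000).
Jacobian J = [[4·x·y + 3·y^2, 2·x^2 + 6·x·y + 10·y], [10·x - y^2 - 5·y, -2·x·y - 5·x]].
At the point, J = [[-12.000, 2.000], [-44.000, 27.000]] (det J = -236.000).
Solving J·Δ = −F gives Δ = (0.987, -1.576).
Then the next iterate is (x, y)₁ = (-2.013, 0.424).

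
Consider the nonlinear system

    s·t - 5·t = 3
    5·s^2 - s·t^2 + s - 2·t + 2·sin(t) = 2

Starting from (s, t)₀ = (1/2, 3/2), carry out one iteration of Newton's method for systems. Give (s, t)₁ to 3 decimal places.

(-1.362, -1.287)

At (1/2, 3/2): F = (-9.750, -2.38001).
Jacobian J = [[t, s - 5], [10·s - t^2 + 1, -2·s·t + 2·cos(t) - 2]].
At the point, J = [[1.500, -4.500], [3.750, -3.35853]] (det J = 11.83721).
Solving J·Δ = −F gives Δ = (-1.862, -2.787).
Then the next iterate is (s, t)₁ = (-1.362, -1.287).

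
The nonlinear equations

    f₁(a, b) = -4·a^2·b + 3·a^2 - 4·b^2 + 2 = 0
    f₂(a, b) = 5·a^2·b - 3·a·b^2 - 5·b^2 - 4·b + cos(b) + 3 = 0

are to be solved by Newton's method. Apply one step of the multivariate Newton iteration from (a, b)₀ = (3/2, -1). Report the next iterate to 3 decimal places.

At (3/2, -1): F = (13.750, -13.20970).
Jacobian J = [[-8·a·b + 6·a, -4·a^2 - 8·b], [10·a·b - 3·b^2, 5·a^2 - 6·a·b - 10·b - sin(b) - 4]].
At the point, J = [[21.000, -1.000], [-18.000, 27.09147]] (det J = 550.92089).
Solving J·Δ = −F gives Δ = (-0.652, 0.054).
Then the next iterate is (a, b)₁ = (0.848, -0.946).

(0.848, -0.946)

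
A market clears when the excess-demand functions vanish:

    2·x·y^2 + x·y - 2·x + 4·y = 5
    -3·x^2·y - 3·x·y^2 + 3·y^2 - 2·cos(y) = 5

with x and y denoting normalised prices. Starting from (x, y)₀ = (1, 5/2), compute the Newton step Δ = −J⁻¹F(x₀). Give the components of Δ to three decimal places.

(-0.271, -0.965)

At (1, 5/2): F = (18.000, -10.89771).
Jacobian J = [[2·y^2 + y - 2, 4·x·y + x + 4], [-6·x·y - 3·y^2, -3·x^2 - 6·x·y + 6·y + 2·sin(y)]].
At the point, J = [[13.000, 15.000], [-33.750, -1.80306]] (det J = 482.81028).
Solving J·Δ = −F gives Δ = (-0.271, -0.965).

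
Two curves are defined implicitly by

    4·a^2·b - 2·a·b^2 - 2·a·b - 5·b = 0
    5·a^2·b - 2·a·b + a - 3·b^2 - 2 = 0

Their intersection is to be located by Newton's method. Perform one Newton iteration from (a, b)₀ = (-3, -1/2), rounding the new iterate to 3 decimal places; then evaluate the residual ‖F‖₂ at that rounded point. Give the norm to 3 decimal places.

10.883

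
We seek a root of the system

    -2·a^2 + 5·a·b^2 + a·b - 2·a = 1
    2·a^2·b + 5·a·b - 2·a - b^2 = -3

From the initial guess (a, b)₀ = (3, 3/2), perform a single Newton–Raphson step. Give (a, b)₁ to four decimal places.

(1.5187, 1.1854)

At (3, 3/2): F = (13.2500, 44.2500).
Jacobian J = [[-4·a + 5·b^2 + b - 2, 10·a·b + a], [4·a·b + 5·b - 2, 2·a^2 + 5·a - 2·b]].
At the point, J = [[-1.2500, 48.0000], [23.5000, 30.0000]] (det J = -1165.5000).
Solving J·Δ = −F gives Δ = (-1.4813, -0.3146).
Then the next iterate is (a, b)₁ = (1.5187, 1.1854).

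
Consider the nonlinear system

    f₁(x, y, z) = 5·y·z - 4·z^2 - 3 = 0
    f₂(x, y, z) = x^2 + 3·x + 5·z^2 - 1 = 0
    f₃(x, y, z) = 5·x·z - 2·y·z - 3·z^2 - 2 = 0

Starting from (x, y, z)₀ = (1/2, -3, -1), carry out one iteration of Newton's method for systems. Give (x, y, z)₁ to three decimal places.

(-10.664, 4.047, -4.891)

At (1/2, -3, -1): F = (8.000, 5.750, -13.500).
Jacobian J = [[0, 5·z, 5·y - 8·z], [2·x + 3, 0, 10·z], [5·z, -2·z, 5·x - 2·y - 6·z]].
At the point, J = [[0.000, -5.000, -7.000], [4.000, 0.000, -10.000], [-5.000, 2.000, 14.500]] (det J = -16.000).
Solving J·Δ = −F gives Δ = (-11.164, 7.047, -3.891).
Then the next iterate is (x, y, z)₁ = (-10.664, 4.047, -4.891).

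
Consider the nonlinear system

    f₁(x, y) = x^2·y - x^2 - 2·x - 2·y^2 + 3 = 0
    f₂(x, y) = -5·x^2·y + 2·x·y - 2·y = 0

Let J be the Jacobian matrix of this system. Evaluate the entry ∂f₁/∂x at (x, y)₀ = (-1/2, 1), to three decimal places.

-2.000

∂f₁/∂x = 2·x·y - 2·x - 2.
At (-1/2, 1) this is -2.000.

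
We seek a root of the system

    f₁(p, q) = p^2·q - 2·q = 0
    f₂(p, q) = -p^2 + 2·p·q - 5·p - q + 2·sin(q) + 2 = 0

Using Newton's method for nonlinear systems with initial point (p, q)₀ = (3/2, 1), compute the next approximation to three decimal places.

(1.334, 1.996)

At (3/2, 1): F = (0.250, -4.06706).
Jacobian J = [[2·p·q, p^2 - 2], [-2·p + 2·q - 5, 2·p + 2·cos(q) - 1]].
At the point, J = [[3.000, 0.250], [-6.000, 3.08060]] (det J = 10.74181).
Solving J·Δ = −F gives Δ = (-0.166, 0.996).
Then the next iterate is (p, q)₁ = (1.334, 1.996).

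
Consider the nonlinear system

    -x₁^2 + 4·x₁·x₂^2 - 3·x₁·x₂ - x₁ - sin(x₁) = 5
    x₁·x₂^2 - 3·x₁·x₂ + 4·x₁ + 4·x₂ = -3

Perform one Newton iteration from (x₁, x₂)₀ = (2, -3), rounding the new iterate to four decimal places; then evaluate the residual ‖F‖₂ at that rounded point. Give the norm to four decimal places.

17.6648

At (2, -3): F = (78.090703, 35.0000).
Jacobian J = [[-2·x₁ + 4·x₂^2 - 3·x₂ - cos(x₁) - 1, 8·x₁·x₂ - 3·x₁], [x₂^2 - 3·x₂ + 4, 2·x₁·x₂ - 3·x₁ + 4]].
At the point, J = [[40.416147, -54.0000], [22.0000, -14.0000]] (det J = 622.173944).
Solving J·Δ = −F gives Δ = (-1.2806, 0.4877).
Then the next iterate is (x₁, x₂)₁ = (0.7194, -2.5123).
Re-evaluating at (0.7194, -2.5123): F = (16.688584, 5.791048), so ‖F‖₂ = 17.6648.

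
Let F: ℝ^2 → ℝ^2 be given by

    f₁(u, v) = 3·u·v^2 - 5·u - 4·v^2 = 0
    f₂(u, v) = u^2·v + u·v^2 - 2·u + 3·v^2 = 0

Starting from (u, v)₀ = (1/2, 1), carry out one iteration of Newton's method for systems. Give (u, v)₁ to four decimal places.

At (1/2, 1): F = (-5.0000, 2.7500).
Jacobian J = [[3·v^2 - 5, 6·u·v - 8·v], [2·u·v + v^2 - 2, u^2 + 2·u·v + 6·v]].
At the point, J = [[-2.0000, -5.0000], [0.0000, 7.2500]] (det J = -14.5000).
Solving J·Δ = −F gives Δ = (-1.5517, -0.3793).
Then the next iterate is (u, v)₁ = (-1.0517, 0.6207).

(-1.0517, 0.6207)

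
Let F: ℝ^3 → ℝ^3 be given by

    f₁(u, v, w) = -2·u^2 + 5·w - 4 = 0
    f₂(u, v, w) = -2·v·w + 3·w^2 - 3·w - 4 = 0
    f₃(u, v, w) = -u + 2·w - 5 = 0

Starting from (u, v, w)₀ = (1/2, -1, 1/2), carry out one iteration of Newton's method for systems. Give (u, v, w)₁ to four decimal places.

At (1/2, -1, 1/2): F = (-2.0000, -3.7500, -4.5000).
Jacobian J = [[-4·u, 0, 5], [0, -2·w, -2·v + 6·w - 3], [-1, 0, 2]].
At the point, J = [[-2.0000, 0.0000, 5.0000], [0.0000, -1.0000, 2.0000], [-1.0000, 0.0000, 2.0000]] (det J = -1.0000).
Solving J·Δ = −F gives Δ = (-18.5000, -17.7500, -7.0000).
Then the next iterate is (u, v, w)₁ = (-18.0000, -18.7500, -6.5000).

(-18.0000, -18.7500, -6.5000)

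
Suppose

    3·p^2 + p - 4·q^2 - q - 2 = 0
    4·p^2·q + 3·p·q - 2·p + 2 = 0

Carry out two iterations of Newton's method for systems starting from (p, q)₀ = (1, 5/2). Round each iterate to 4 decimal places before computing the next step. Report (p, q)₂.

(0.3985, 0.4022)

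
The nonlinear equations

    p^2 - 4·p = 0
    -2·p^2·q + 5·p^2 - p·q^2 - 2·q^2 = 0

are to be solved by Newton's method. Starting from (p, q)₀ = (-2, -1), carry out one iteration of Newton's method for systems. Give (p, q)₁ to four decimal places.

(-0.5000, -2.9375)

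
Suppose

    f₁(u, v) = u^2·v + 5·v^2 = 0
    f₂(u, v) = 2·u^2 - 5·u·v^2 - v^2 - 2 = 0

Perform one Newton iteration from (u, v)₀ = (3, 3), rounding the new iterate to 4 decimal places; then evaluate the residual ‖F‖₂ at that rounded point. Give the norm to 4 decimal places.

81.5091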